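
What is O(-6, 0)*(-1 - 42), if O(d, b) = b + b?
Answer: 0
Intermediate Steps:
O(d, b) = 2*b
O(-6, 0)*(-1 - 42) = (2*0)*(-1 - 42) = 0*(-43) = 0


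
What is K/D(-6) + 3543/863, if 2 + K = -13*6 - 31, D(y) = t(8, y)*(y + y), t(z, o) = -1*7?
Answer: 67273/24164 ≈ 2.7840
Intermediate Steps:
t(z, o) = -7
D(y) = -14*y (D(y) = -7*(y + y) = -14*y)
K = -111 (K = -2 + (-13*6 - 31) = -2 + (-78 - 31) = -2 - 109 = -111)
K/D(-6) + 3543/863 = -111/((-14*(-6))) + 3543/863 = -111/84 + 3543*(1/863) = -111*1/84 + 3543/863 = -37/28 + 3543/863 = 67273/24164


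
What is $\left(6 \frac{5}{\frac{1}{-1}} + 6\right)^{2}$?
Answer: $576$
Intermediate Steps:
$\left(6 \frac{5}{\frac{1}{-1}} + 6\right)^{2} = \left(6 \frac{5}{-1} + 6\right)^{2} = \left(6 \cdot 5 \left(-1\right) + 6\right)^{2} = \left(6 \left(-5\right) + 6\right)^{2} = \left(-30 + 6\right)^{2} = \left(-24\right)^{2} = 576$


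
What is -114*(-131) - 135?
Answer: 14799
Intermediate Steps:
-114*(-131) - 135 = 14934 - 135 = 14799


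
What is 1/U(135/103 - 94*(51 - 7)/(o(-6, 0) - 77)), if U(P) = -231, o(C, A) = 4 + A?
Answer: -1/231 ≈ -0.0043290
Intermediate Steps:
1/U(135/103 - 94*(51 - 7)/(o(-6, 0) - 77)) = 1/(-231) = -1/231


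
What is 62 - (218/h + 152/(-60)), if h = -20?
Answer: 2263/30 ≈ 75.433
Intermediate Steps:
62 - (218/h + 152/(-60)) = 62 - (218/(-20) + 152/(-60)) = 62 - (218*(-1/20) + 152*(-1/60)) = 62 - (-109/10 - 38/15) = 62 - 1*(-403/30) = 62 + 403/30 = 2263/30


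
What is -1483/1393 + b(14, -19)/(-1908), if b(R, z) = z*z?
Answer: -3332437/2657844 ≈ -1.2538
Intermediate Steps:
b(R, z) = z²
-1483/1393 + b(14, -19)/(-1908) = -1483/1393 + (-19)²/(-1908) = -1483*1/1393 + 361*(-1/1908) = -1483/1393 - 361/1908 = -3332437/2657844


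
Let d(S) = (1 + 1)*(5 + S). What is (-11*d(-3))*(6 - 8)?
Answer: 88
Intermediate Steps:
d(S) = 10 + 2*S (d(S) = 2*(5 + S) = 10 + 2*S)
(-11*d(-3))*(6 - 8) = (-11*(10 + 2*(-3)))*(6 - 8) = -11*(10 - 6)*(-2) = -11*4*(-2) = -44*(-2) = 88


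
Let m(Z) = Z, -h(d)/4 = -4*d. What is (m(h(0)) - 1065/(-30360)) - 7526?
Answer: -15232553/2024 ≈ -7526.0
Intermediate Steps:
h(d) = 16*d (h(d) = -(-16)*d = 16*d)
(m(h(0)) - 1065/(-30360)) - 7526 = (16*0 - 1065/(-30360)) - 7526 = (0 - 1065*(-1/30360)) - 7526 = (0 + 71/2024) - 7526 = 71/2024 - 7526 = -15232553/2024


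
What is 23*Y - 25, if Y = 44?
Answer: 987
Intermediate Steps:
23*Y - 25 = 23*44 - 25 = 1012 - 25 = 987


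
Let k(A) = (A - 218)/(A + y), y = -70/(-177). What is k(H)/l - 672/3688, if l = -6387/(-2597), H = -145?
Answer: 21063489069/25120699055 ≈ 0.83849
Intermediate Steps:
y = 70/177 (y = -70*(-1/177) = 70/177 ≈ 0.39548)
l = 6387/2597 (l = -6387*(-1/2597) = 6387/2597 ≈ 2.4594)
k(A) = (-218 + A)/(70/177 + A) (k(A) = (A - 218)/(A + 70/177) = (-218 + A)/(70/177 + A))
k(H)/l - 672/3688 = (177*(-218 - 145)/(70 + 177*(-145)))/(6387/2597) - 672/3688 = (177*(-363)/(70 - 25665))*(2597/6387) - 672*1/3688 = (177*(-363)/(-25595))*(2597/6387) - 84/461 = (177*(-1/25595)*(-363))*(2597/6387) - 84/461 = (64251/25595)*(2597/6387) - 84/461 = 55619949/54491755 - 84/461 = 21063489069/25120699055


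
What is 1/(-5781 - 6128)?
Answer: -1/11909 ≈ -8.3970e-5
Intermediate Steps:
1/(-5781 - 6128) = 1/(-11909) = -1/11909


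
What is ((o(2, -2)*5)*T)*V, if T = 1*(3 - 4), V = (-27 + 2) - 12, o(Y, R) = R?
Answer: -370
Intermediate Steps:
V = -37 (V = -25 - 12 = -37)
T = -1 (T = 1*(-1) = -1)
((o(2, -2)*5)*T)*V = (-2*5*(-1))*(-37) = -10*(-1)*(-37) = 10*(-37) = -370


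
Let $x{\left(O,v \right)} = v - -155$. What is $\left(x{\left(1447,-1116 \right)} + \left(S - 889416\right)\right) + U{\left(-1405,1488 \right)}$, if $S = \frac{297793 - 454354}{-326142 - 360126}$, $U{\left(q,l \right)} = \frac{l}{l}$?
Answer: $- \frac{203678800069}{228756} \approx -8.9038 \cdot 10^{5}$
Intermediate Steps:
$x{\left(O,v \right)} = 155 + v$ ($x{\left(O,v \right)} = v + 155 = 155 + v$)
$U{\left(q,l \right)} = 1$
$S = \frac{52187}{228756}$ ($S = - \frac{156561}{-686268} = \left(-156561\right) \left(- \frac{1}{686268}\right) = \frac{52187}{228756} \approx 0.22813$)
$\left(x{\left(1447,-1116 \right)} + \left(S - 889416\right)\right) + U{\left(-1405,1488 \right)} = \left(\left(155 - 1116\right) + \left(\frac{52187}{228756} - 889416\right)\right) + 1 = \left(-961 + \left(\frac{52187}{228756} - 889416\right)\right) + 1 = \left(-961 - \frac{203459194309}{228756}\right) + 1 = - \frac{203679028825}{228756} + 1 = - \frac{203678800069}{228756}$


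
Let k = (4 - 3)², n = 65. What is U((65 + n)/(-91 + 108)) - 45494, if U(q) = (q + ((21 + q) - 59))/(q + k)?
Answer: -6688004/147 ≈ -45497.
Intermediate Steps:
k = 1 (k = 1² = 1)
U(q) = (-38 + 2*q)/(1 + q) (U(q) = (q + ((21 + q) - 59))/(q + 1) = (q + (-38 + q))/(1 + q) = (-38 + 2*q)/(1 + q))
U((65 + n)/(-91 + 108)) - 45494 = 2*(-19 + (65 + 65)/(-91 + 108))/(1 + (65 + 65)/(-91 + 108)) - 45494 = 2*(-19 + 130/17)/(1 + 130/17) - 45494 = 2*(-193/17)/(147/17) - 45494 = 2*(17/147)*(-193/17) - 45494 = -386/147 - 45494 = -6688004/147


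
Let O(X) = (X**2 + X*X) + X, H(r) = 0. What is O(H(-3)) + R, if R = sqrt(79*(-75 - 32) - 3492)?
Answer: I*sqrt(11945) ≈ 109.29*I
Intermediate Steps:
O(X) = X + 2*X**2 (O(X) = (X**2 + X**2) + X = 2*X**2 + X = X + 2*X**2)
R = I*sqrt(11945) (R = sqrt(79*(-107) - 3492) = sqrt(-8453 - 3492) = sqrt(-11945) = I*sqrt(11945) ≈ 109.29*I)
O(H(-3)) + R = 0*(1 + 2*0) + I*sqrt(11945) = 0*(1 + 0) + I*sqrt(11945) = 0*1 + I*sqrt(11945) = 0 + I*sqrt(11945) = I*sqrt(11945)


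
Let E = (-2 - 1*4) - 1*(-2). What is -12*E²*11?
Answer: -2112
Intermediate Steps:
E = -4 (E = (-2 - 4) + 2 = -6 + 2 = -4)
-12*E²*11 = -12*(-4)²*11 = -12*16*11 = -192*11 = -2112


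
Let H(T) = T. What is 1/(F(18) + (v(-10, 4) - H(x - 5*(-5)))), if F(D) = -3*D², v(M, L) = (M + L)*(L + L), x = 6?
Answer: -1/1051 ≈ -0.00095147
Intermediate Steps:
v(M, L) = 2*L*(L + M) (v(M, L) = (L + M)*(2*L) = 2*L*(L + M))
1/(F(18) + (v(-10, 4) - H(x - 5*(-5)))) = 1/(-3*18² + (2*4*(4 - 10) - (6 - 5*(-5)))) = 1/(-3*324 + (2*4*(-6) - (6 + 25))) = 1/(-972 + (-48 - 1*31)) = 1/(-972 + (-48 - 31)) = 1/(-972 - 79) = 1/(-1051) = -1/1051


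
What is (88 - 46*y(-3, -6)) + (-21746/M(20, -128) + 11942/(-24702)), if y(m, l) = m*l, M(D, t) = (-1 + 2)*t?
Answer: -451033081/790464 ≈ -570.59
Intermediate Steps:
M(D, t) = t (M(D, t) = 1*t = t)
y(m, l) = l*m
(88 - 46*y(-3, -6)) + (-21746/M(20, -128) + 11942/(-24702)) = (88 - (-276)*(-3)) + (-21746/(-128) + 11942/(-24702)) = (88 - 46*18) + (-21746*(-1/128) + 11942*(-1/24702)) = (88 - 828) + (10873/64 - 5971/12351) = -740 + 133910279/790464 = -451033081/790464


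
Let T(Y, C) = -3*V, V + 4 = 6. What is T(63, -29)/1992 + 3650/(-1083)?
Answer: -1212883/359556 ≈ -3.3733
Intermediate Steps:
V = 2 (V = -4 + 6 = 2)
T(Y, C) = -6 (T(Y, C) = -3*2 = -6)
T(63, -29)/1992 + 3650/(-1083) = -6/1992 + 3650/(-1083) = -6*1/1992 + 3650*(-1/1083) = -1/332 - 3650/1083 = -1212883/359556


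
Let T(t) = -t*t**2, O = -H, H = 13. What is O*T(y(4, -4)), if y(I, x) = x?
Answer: -832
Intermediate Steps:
O = -13 (O = -1*13 = -13)
T(t) = -t**3
O*T(y(4, -4)) = -(-13)*(-4)**3 = -(-13)*(-64) = -13*64 = -832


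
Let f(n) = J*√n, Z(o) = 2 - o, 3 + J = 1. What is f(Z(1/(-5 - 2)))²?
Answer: 60/7 ≈ 8.5714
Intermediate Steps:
J = -2 (J = -3 + 1 = -2)
f(n) = -2*√n
f(Z(1/(-5 - 2)))² = (-2*√(2 - 1/(-5 - 2)))² = (-2*√(2 - 1/(-7)))² = (-2*√(2 - 1*(-⅐)))² = (-2*√(2 + ⅐))² = (-2*√105/7)² = 60/7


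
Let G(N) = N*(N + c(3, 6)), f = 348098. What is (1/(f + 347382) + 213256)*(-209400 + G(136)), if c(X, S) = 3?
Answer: -3531683515962372/86935 ≈ -4.0624e+10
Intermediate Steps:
G(N) = N*(3 + N) (G(N) = N*(N + 3) = N*(3 + N))
(1/(f + 347382) + 213256)*(-209400 + G(136)) = (1/(348098 + 347382) + 213256)*(-209400 + 136*(3 + 136)) = (1/695480 + 213256)*(-209400 + 136*139) = (1/695480 + 213256)*(-209400 + 18904) = (148315282881/695480)*(-190496) = -3531683515962372/86935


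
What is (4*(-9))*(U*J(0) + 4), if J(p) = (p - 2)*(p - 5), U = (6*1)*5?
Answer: -10944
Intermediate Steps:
U = 30 (U = 6*5 = 30)
J(p) = (-5 + p)*(-2 + p) (J(p) = (-2 + p)*(-5 + p) = (-5 + p)*(-2 + p))
(4*(-9))*(U*J(0) + 4) = (4*(-9))*(30*(10 + 0**2 - 7*0) + 4) = -36*(30*(10 + 0 + 0) + 4) = -36*(30*10 + 4) = -36*(300 + 4) = -36*304 = -10944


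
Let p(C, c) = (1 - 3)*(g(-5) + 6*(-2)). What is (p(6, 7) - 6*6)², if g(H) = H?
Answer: 4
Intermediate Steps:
p(C, c) = 34 (p(C, c) = (1 - 3)*(-5 + 6*(-2)) = -2*(-5 - 12) = -2*(-17) = 34)
(p(6, 7) - 6*6)² = (34 - 6*6)² = (34 - 36)² = (-2)² = 4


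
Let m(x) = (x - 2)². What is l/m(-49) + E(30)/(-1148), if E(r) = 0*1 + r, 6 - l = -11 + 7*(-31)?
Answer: 10589/165886 ≈ 0.063833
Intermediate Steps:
m(x) = (-2 + x)²
l = 234 (l = 6 - (-11 + 7*(-31)) = 6 - (-11 - 217) = 6 - 1*(-228) = 6 + 228 = 234)
E(r) = r (E(r) = 0 + r = r)
l/m(-49) + E(30)/(-1148) = 234/((-2 - 49)²) + 30/(-1148) = 234/((-51)²) + 30*(-1/1148) = 234/2601 - 15/574 = 234*(1/2601) - 15/574 = 26/289 - 15/574 = 10589/165886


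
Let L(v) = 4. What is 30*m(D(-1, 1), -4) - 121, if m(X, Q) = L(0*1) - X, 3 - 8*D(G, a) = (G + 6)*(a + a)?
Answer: 101/4 ≈ 25.250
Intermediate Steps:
D(G, a) = 3/8 - a*(6 + G)/4 (D(G, a) = 3/8 - (G + 6)*(a + a)/8 = 3/8 - (6 + G)*2*a/8 = 3/8 - a*(6 + G)/4)
m(X, Q) = 4 - X
30*m(D(-1, 1), -4) - 121 = 30*(4 - (3/8 - 3/2*1 - 1/4*(-1)*1)) - 121 = 30*(4 - (3/8 - 3/2 + 1/4)) - 121 = 30*(4 - 1*(-7/8)) - 121 = 30*(4 + 7/8) - 121 = 30*(39/8) - 121 = 585/4 - 121 = 101/4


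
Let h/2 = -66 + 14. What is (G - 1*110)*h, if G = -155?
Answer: 27560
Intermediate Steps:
h = -104 (h = 2*(-66 + 14) = 2*(-52) = -104)
(G - 1*110)*h = (-155 - 1*110)*(-104) = (-155 - 110)*(-104) = -265*(-104) = 27560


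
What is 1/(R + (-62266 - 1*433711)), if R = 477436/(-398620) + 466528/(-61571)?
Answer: -6135858005/3043298286646714 ≈ -2.0162e-6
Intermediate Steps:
R = -53840900829/6135858005 (R = 477436*(-1/398620) + 466528*(-1/61571) = -119359/99655 - 466528/61571 = -53840900829/6135858005 ≈ -8.7748)
1/(R + (-62266 - 1*433711)) = 1/(-53840900829/6135858005 + (-62266 - 1*433711)) = 1/(-53840900829/6135858005 + (-62266 - 433711)) = 1/(-53840900829/6135858005 - 495977) = 1/(-3043298286646714/6135858005) = -6135858005/3043298286646714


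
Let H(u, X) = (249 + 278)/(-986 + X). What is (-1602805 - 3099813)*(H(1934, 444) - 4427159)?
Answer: 5642014629352845/271 ≈ 2.0819e+13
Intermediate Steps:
H(u, X) = 527/(-986 + X)
(-1602805 - 3099813)*(H(1934, 444) - 4427159) = (-1602805 - 3099813)*(527/(-986 + 444) - 4427159) = -4702618*(527/(-542) - 4427159) = -4702618*(527*(-1/542) - 4427159) = -4702618*(-527/542 - 4427159) = -4702618*(-2399520705/542) = 5642014629352845/271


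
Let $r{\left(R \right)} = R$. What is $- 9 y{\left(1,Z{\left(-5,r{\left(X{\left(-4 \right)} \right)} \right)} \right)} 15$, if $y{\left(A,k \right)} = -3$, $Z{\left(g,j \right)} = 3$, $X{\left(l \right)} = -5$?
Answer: $405$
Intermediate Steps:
$- 9 y{\left(1,Z{\left(-5,r{\left(X{\left(-4 \right)} \right)} \right)} \right)} 15 = \left(-9\right) \left(-3\right) 15 = 27 \cdot 15 = 405$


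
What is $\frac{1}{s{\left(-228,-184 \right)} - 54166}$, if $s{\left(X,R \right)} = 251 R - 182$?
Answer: $- \frac{1}{100532} \approx -9.9471 \cdot 10^{-6}$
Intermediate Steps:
$s{\left(X,R \right)} = -182 + 251 R$
$\frac{1}{s{\left(-228,-184 \right)} - 54166} = \frac{1}{\left(-182 + 251 \left(-184\right)\right) - 54166} = \frac{1}{\left(-182 - 46184\right) - 54166} = \frac{1}{-46366 - 54166} = \frac{1}{-100532} = - \frac{1}{100532}$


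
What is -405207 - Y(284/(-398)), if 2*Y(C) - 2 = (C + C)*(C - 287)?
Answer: -16054772218/39601 ≈ -4.0541e+5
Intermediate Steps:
Y(C) = 1 + C*(-287 + C) (Y(C) = 1 + ((C + C)*(C - 287))/2 = 1 + ((2*C)*(-287 + C))/2 = 1 + (2*C*(-287 + C))/2 = 1 + C*(-287 + C))
-405207 - Y(284/(-398)) = -405207 - (1 + (284/(-398))**2 - 81508/(-398)) = -405207 - (1 + (284*(-1/398))**2 - 81508*(-1)/398) = -405207 - (1 + (-142/199)**2 - 287*(-142/199)) = -405207 - (1 + 20164/39601 + 40754/199) = -405207 - 1*8169811/39601 = -405207 - 8169811/39601 = -16054772218/39601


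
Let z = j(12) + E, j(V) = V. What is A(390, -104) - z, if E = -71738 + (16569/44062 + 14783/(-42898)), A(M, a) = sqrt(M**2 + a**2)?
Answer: 33893598556090/472542919 + 26*sqrt(241) ≈ 72130.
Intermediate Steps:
E = -33899269071118/472542919 (E = -71738 + (16569*(1/44062) + 14783*(-1/42898)) = -71738 + (16569/44062 - 14783/42898) = -71738 + 14852104/472542919 = -33899269071118/472542919 ≈ -71738.)
z = -33893598556090/472542919 (z = 12 - 33899269071118/472542919 = -33893598556090/472542919 ≈ -71726.)
A(390, -104) - z = sqrt(390**2 + (-104)**2) - 1*(-33893598556090/472542919) = sqrt(152100 + 10816) + 33893598556090/472542919 = sqrt(162916) + 33893598556090/472542919 = 26*sqrt(241) + 33893598556090/472542919 = 33893598556090/472542919 + 26*sqrt(241)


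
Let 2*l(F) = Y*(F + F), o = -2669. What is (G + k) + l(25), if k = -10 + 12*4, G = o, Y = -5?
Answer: -2756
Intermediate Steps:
G = -2669
l(F) = -5*F (l(F) = (-5*(F + F))/2 = (-10*F)/2 = -5*F)
k = 38 (k = -10 + 48 = 38)
(G + k) + l(25) = (-2669 + 38) - 5*25 = -2631 - 125 = -2756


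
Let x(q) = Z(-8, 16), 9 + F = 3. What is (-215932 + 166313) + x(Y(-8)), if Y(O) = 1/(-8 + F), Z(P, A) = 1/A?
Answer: -793903/16 ≈ -49619.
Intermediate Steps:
F = -6 (F = -9 + 3 = -6)
Y(O) = -1/14 (Y(O) = 1/(-8 - 6) = 1/(-14) = -1/14)
x(q) = 1/16
(-215932 + 166313) + x(Y(-8)) = (-215932 + 166313) + 1/16 = -49619 + 1/16 = -793903/16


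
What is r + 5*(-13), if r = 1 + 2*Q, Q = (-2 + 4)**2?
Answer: -56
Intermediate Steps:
Q = 4 (Q = 2**2 = 4)
r = 9 (r = 1 + 2*4 = 1 + 8 = 9)
r + 5*(-13) = 9 + 5*(-13) = 9 - 65 = -56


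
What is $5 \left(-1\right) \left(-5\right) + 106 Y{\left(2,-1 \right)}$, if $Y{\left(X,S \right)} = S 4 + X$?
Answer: $-187$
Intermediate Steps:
$Y{\left(X,S \right)} = X + 4 S$ ($Y{\left(X,S \right)} = 4 S + X = X + 4 S$)
$5 \left(-1\right) \left(-5\right) + 106 Y{\left(2,-1 \right)} = 5 \left(-1\right) \left(-5\right) + 106 \left(2 + 4 \left(-1\right)\right) = \left(-5\right) \left(-5\right) + 106 \left(2 - 4\right) = 25 + 106 \left(-2\right) = 25 - 212 = -187$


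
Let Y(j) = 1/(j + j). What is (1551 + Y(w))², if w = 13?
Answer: 1626266929/676 ≈ 2.4057e+6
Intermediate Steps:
Y(j) = 1/(2*j)
(1551 + Y(w))² = (1551 + (½)/13)² = (1551 + (½)*(1/13))² = (1551 + 1/26)² = (40327/26)² = 1626266929/676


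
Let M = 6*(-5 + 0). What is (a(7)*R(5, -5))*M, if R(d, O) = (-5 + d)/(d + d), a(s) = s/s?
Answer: 0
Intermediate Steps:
a(s) = 1
M = -30 (M = 6*(-5) = -30)
R(d, O) = (-5 + d)/(2*d) (R(d, O) = (-5 + d)/((2*d)) = (-5 + d)*(1/(2*d)) = (-5 + d)/(2*d))
(a(7)*R(5, -5))*M = (1*((½)*(-5 + 5)/5))*(-30) = (1*((½)*(⅕)*0))*(-30) = (1*0)*(-30) = 0*(-30) = 0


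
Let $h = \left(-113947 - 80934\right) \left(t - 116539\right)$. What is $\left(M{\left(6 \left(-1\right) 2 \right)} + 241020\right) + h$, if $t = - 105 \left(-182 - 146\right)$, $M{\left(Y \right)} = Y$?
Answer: $15999776227$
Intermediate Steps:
$t = 34440$ ($t = \left(-105\right) \left(-328\right) = 34440$)
$h = 15999535219$ ($h = \left(-113947 - 80934\right) \left(34440 - 116539\right) = \left(-113947 - 80934\right) \left(-82099\right) = \left(-194881\right) \left(-82099\right) = 15999535219$)
$\left(M{\left(6 \left(-1\right) 2 \right)} + 241020\right) + h = \left(6 \left(-1\right) 2 + 241020\right) + 15999535219 = \left(\left(-6\right) 2 + 241020\right) + 15999535219 = \left(-12 + 241020\right) + 15999535219 = 241008 + 15999535219 = 15999776227$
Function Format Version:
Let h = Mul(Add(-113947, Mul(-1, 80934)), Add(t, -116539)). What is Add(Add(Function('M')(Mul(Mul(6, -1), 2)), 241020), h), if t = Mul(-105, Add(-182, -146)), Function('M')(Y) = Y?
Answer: 15999776227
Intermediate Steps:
t = 34440 (t = Mul(-105, -328) = 34440)
h = 15999535219 (h = Mul(Add(-113947, Mul(-1, 80934)), Add(34440, -116539)) = Mul(Add(-113947, -80934), -82099) = Mul(-194881, -82099) = 15999535219)
Add(Add(Function('M')(Mul(Mul(6, -1), 2)), 241020), h) = Add(Add(Mul(Mul(6, -1), 2), 241020), 15999535219) = Add(Add(Mul(-6, 2), 241020), 15999535219) = Add(Add(-12, 241020), 15999535219) = Add(241008, 15999535219) = 15999776227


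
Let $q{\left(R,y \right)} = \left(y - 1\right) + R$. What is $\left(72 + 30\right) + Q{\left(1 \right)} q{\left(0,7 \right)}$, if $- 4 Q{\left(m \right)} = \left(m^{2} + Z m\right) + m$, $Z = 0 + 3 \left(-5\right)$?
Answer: $\frac{243}{2} \approx 121.5$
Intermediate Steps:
$Z = -15$ ($Z = 0 - 15 = -15$)
$q{\left(R,y \right)} = -1 + R + y$ ($q{\left(R,y \right)} = \left(-1 + y\right) + R = -1 + R + y$)
$Q{\left(m \right)} = - \frac{m^{2}}{4} + \frac{7 m}{2}$ ($Q{\left(m \right)} = - \frac{\left(m^{2} - 15 m\right) + m}{4} = - \frac{m^{2} - 14 m}{4} = - \frac{m^{2}}{4} + \frac{7 m}{2}$)
$\left(72 + 30\right) + Q{\left(1 \right)} q{\left(0,7 \right)} = \left(72 + 30\right) + \frac{1}{4} \cdot 1 \left(14 - 1\right) \left(-1 + 0 + 7\right) = 102 + \frac{1}{4} \cdot 1 \left(14 - 1\right) 6 = 102 + \frac{1}{4} \cdot 1 \cdot 13 \cdot 6 = 102 + \frac{13}{4} \cdot 6 = 102 + \frac{39}{2} = \frac{243}{2}$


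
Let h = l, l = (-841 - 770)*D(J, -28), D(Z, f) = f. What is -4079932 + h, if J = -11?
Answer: -4034824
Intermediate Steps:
l = 45108 (l = (-841 - 770)*(-28) = -1611*(-28) = 45108)
h = 45108
-4079932 + h = -4079932 + 45108 = -4034824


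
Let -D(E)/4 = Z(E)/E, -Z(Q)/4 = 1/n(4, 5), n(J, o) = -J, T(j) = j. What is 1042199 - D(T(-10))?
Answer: 5210993/5 ≈ 1.0422e+6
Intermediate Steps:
Z(Q) = 1 (Z(Q) = -4/((-1*4)) = -4/(-4) = -4*(-¼) = 1)
D(E) = -4/E
1042199 - D(T(-10)) = 1042199 - (-4)/(-10) = 1042199 - (-4)*(-1)/10 = 1042199 - 1*⅖ = 1042199 - ⅖ = 5210993/5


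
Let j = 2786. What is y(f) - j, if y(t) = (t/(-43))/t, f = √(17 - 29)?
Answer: -119799/43 ≈ -2786.0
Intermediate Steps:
f = 2*I*√3 (f = √(-12) = 2*I*√3 ≈ 3.4641*I)
y(t) = -1/43 (y(t) = (t*(-1/43))/t = (-t/43)/t = -1/43)
y(f) - j = -1/43 - 1*2786 = -1/43 - 2786 = -119799/43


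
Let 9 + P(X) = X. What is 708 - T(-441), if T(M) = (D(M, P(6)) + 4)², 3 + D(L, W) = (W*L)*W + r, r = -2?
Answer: -15760192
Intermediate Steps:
P(X) = -9 + X
D(L, W) = -5 + L*W² (D(L, W) = -3 + ((W*L)*W - 2) = -3 + ((L*W)*W - 2) = -3 + (L*W² - 2) = -3 + (-2 + L*W²) = -5 + L*W²)
T(M) = (-1 + 9*M)² (T(M) = ((-5 + M*(-9 + 6)²) + 4)² = ((-5 + M*(-3)²) + 4)² = ((-5 + M*9) + 4)² = ((-5 + 9*M) + 4)² = (-1 + 9*M)²)
708 - T(-441) = 708 - (1 - 9*(-441))² = 708 - (1 + 3969)² = 708 - 1*3970² = 708 - 1*15760900 = 708 - 15760900 = -15760192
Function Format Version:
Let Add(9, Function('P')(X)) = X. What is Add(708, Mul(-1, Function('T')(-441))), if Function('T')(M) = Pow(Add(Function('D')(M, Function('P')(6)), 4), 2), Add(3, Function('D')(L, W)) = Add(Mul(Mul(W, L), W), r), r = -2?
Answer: -15760192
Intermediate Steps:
Function('P')(X) = Add(-9, X)
Function('D')(L, W) = Add(-5, Mul(L, Pow(W, 2))) (Function('D')(L, W) = Add(-3, Add(Mul(Mul(W, L), W), -2)) = Add(-3, Add(Mul(Mul(L, W), W), -2)) = Add(-3, Add(Mul(L, Pow(W, 2)), -2)) = Add(-3, Add(-2, Mul(L, Pow(W, 2)))) = Add(-5, Mul(L, Pow(W, 2))))
Function('T')(M) = Pow(Add(-1, Mul(9, M)), 2) (Function('T')(M) = Pow(Add(Add(-5, Mul(M, Pow(Add(-9, 6), 2))), 4), 2) = Pow(Add(Add(-5, Mul(M, Pow(-3, 2))), 4), 2) = Pow(Add(Add(-5, Mul(M, 9)), 4), 2) = Pow(Add(Add(-5, Mul(9, M)), 4), 2) = Pow(Add(-1, Mul(9, M)), 2))
Add(708, Mul(-1, Function('T')(-441))) = Add(708, Mul(-1, Pow(Add(1, Mul(-9, -441)), 2))) = Add(708, Mul(-1, Pow(Add(1, 3969), 2))) = Add(708, Mul(-1, Pow(3970, 2))) = Add(708, Mul(-1, 15760900)) = Add(708, -15760900) = -15760192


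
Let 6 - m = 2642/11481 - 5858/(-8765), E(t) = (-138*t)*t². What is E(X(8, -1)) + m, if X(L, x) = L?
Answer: -7109668090078/100630965 ≈ -70651.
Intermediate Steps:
E(t) = -138*t³
m = 513372962/100630965 (m = 6 - (2642/11481 - 5858/(-8765)) = 6 - (2642*(1/11481) - 5858*(-1/8765)) = 6 - (2642/11481 + 5858/8765) = 6 - 1*90412828/100630965 = 6 - 90412828/100630965 = 513372962/100630965 ≈ 5.1015)
E(X(8, -1)) + m = -138*8³ + 513372962/100630965 = -138*512 + 513372962/100630965 = -70656 + 513372962/100630965 = -7109668090078/100630965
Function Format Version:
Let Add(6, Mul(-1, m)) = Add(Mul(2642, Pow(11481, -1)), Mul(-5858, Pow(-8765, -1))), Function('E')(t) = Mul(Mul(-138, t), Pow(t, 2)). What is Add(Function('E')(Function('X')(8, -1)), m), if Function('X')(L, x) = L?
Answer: Rational(-7109668090078, 100630965) ≈ -70651.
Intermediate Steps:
Function('E')(t) = Mul(-138, Pow(t, 3))
m = Rational(513372962, 100630965) (m = Add(6, Mul(-1, Add(Mul(2642, Pow(11481, -1)), Mul(-5858, Pow(-8765, -1))))) = Add(6, Mul(-1, Add(Mul(2642, Rational(1, 11481)), Mul(-5858, Rational(-1, 8765))))) = Add(6, Mul(-1, Add(Rational(2642, 11481), Rational(5858, 8765)))) = Add(6, Mul(-1, Rational(90412828, 100630965))) = Add(6, Rational(-90412828, 100630965)) = Rational(513372962, 100630965) ≈ 5.1015)
Add(Function('E')(Function('X')(8, -1)), m) = Add(Mul(-138, Pow(8, 3)), Rational(513372962, 100630965)) = Add(Mul(-138, 512), Rational(513372962, 100630965)) = Add(-70656, Rational(513372962, 100630965)) = Rational(-7109668090078, 100630965)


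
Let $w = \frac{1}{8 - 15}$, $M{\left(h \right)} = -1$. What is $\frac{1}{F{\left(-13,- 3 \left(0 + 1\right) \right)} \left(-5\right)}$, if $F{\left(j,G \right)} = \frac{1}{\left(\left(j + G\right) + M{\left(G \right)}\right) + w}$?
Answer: $\frac{24}{7} \approx 3.4286$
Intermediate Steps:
$w = - \frac{1}{7}$ ($w = \frac{1}{-7} = - \frac{1}{7} \approx -0.14286$)
$F{\left(j,G \right)} = \frac{1}{- \frac{8}{7} + G + j}$ ($F{\left(j,G \right)} = \frac{1}{\left(\left(j + G\right) - 1\right) - \frac{1}{7}} = \frac{1}{\left(\left(G + j\right) - 1\right) - \frac{1}{7}} = \frac{1}{\left(-1 + G + j\right) - \frac{1}{7}} = \frac{1}{- \frac{8}{7} + G + j}$)
$\frac{1}{F{\left(-13,- 3 \left(0 + 1\right) \right)} \left(-5\right)} = \frac{1}{\frac{7}{-8 + 7 \left(- 3 \left(0 + 1\right)\right) + 7 \left(-13\right)} \left(-5\right)} = \frac{1}{\frac{7}{-8 + 7 \left(\left(-3\right) 1\right) - 91} \left(-5\right)} = \frac{1}{\frac{7}{-8 + 7 \left(-3\right) - 91} \left(-5\right)} = \frac{1}{\frac{7}{-8 - 21 - 91} \left(-5\right)} = \frac{1}{\frac{7}{-120} \left(-5\right)} = \frac{1}{7 \left(- \frac{1}{120}\right) \left(-5\right)} = \frac{1}{\left(- \frac{7}{120}\right) \left(-5\right)} = \frac{1}{\frac{7}{24}} = \frac{24}{7}$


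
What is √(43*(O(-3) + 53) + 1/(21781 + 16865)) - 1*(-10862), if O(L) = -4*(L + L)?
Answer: 10862 + √549446958658/12882 ≈ 10920.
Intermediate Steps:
O(L) = -8*L
√(43*(O(-3) + 53) + 1/(21781 + 16865)) - 1*(-10862) = √(43*(-8*(-3) + 53) + 1/(21781 + 16865)) - 1*(-10862) = √(43*(24 + 53) + 1/38646) + 10862 = √(43*77 + 1/38646) + 10862 = √(3311 + 1/38646) + 10862 = √(127956907/38646) + 10862 = √549446958658/12882 + 10862 = 10862 + √549446958658/12882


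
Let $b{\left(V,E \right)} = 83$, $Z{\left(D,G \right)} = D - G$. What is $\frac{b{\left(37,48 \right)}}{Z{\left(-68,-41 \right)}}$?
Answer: $- \frac{83}{27} \approx -3.0741$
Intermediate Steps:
$\frac{b{\left(37,48 \right)}}{Z{\left(-68,-41 \right)}} = \frac{83}{-68 - -41} = \frac{83}{-68 + 41} = \frac{83}{-27} = 83 \left(- \frac{1}{27}\right) = - \frac{83}{27}$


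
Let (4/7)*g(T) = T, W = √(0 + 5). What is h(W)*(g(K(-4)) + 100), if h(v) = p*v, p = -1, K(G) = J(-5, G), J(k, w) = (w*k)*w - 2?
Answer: 87*√5/2 ≈ 97.269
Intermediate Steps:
J(k, w) = -2 + k*w² (J(k, w) = (k*w)*w - 2 = k*w² - 2 = -2 + k*w²)
K(G) = -2 - 5*G²
W = √5 ≈ 2.2361
h(v) = -v
g(T) = 7*T/4
h(W)*(g(K(-4)) + 100) = (-√5)*(7*(-2 - 5*(-4)²)/4 + 100) = (-√5)*(7*(-2 - 5*16)/4 + 100) = (-√5)*(7*(-2 - 80)/4 + 100) = (-√5)*((7/4)*(-82) + 100) = (-√5)*(-287/2 + 100) = -√5*(-87/2) = 87*√5/2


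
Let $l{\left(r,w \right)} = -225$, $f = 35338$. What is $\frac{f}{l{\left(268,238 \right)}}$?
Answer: $- \frac{35338}{225} \approx -157.06$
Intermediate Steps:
$\frac{f}{l{\left(268,238 \right)}} = \frac{35338}{-225} = 35338 \left(- \frac{1}{225}\right) = - \frac{35338}{225}$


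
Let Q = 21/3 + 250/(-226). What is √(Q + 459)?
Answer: 3*√659581/113 ≈ 21.561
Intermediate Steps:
Q = 666/113 (Q = 21*(⅓) + 250*(-1/226) = 7 - 125/113 = 666/113 ≈ 5.8938)
√(Q + 459) = √(666/113 + 459) = √(52533/113) = 3*√659581/113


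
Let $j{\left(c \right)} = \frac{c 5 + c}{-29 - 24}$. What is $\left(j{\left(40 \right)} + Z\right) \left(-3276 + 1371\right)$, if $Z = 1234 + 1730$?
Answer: $- \frac{298803060}{53} \approx -5.6378 \cdot 10^{6}$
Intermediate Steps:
$j{\left(c \right)} = - \frac{6 c}{53}$ ($j{\left(c \right)} = \frac{5 c + c}{-53} = 6 c \left(- \frac{1}{53}\right) = - \frac{6 c}{53}$)
$Z = 2964$
$\left(j{\left(40 \right)} + Z\right) \left(-3276 + 1371\right) = \left(\left(- \frac{6}{53}\right) 40 + 2964\right) \left(-3276 + 1371\right) = \left(- \frac{240}{53} + 2964\right) \left(-1905\right) = \frac{156852}{53} \left(-1905\right) = - \frac{298803060}{53}$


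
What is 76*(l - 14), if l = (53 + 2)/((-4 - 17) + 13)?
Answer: -3173/2 ≈ -1586.5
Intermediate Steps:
l = -55/8 (l = 55/(-21 + 13) = 55/(-8) = 55*(-1/8) = -55/8 ≈ -6.8750)
76*(l - 14) = 76*(-55/8 - 14) = 76*(-167/8) = -3173/2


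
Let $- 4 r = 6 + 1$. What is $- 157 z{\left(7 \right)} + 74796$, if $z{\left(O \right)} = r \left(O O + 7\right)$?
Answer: $90182$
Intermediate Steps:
$r = - \frac{7}{4}$ ($r = - \frac{6 + 1}{4} = \left(- \frac{1}{4}\right) 7 = - \frac{7}{4} \approx -1.75$)
$z{\left(O \right)} = - \frac{49}{4} - \frac{7 O^{2}}{4}$ ($z{\left(O \right)} = - \frac{7 \left(O O + 7\right)}{4} = - \frac{7 \left(O^{2} + 7\right)}{4} = - \frac{7 \left(7 + O^{2}\right)}{4} = - \frac{49}{4} - \frac{7 O^{2}}{4}$)
$- 157 z{\left(7 \right)} + 74796 = - 157 \left(- \frac{49}{4} - \frac{7 \cdot 7^{2}}{4}\right) + 74796 = - 157 \left(- \frac{49}{4} - \frac{343}{4}\right) + 74796 = \left(-157\right) \left(-98\right) + 74796 = 15386 + 74796 = 90182$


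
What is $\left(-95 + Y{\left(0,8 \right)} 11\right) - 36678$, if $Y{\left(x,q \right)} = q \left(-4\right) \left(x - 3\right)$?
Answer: $-35717$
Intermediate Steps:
$Y{\left(x,q \right)} = - 4 q \left(-3 + x\right)$ ($Y{\left(x,q \right)} = - 4 q \left(x - 3\right) = - 4 q \left(-3 + x\right)$)
$\left(-95 + Y{\left(0,8 \right)} 11\right) - 36678 = \left(-95 + 4 \cdot 8 \left(3 - 0\right) 11\right) - 36678 = \left(-95 + 4 \cdot 8 \left(3 + 0\right) 11\right) - 36678 = \left(-95 + 4 \cdot 8 \cdot 3 \cdot 11\right) - 36678 = \left(-95 + 96 \cdot 11\right) - 36678 = \left(-95 + 1056\right) - 36678 = 961 - 36678 = -35717$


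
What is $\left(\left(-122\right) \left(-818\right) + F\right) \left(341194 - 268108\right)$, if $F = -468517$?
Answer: $-26948343006$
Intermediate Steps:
$\left(\left(-122\right) \left(-818\right) + F\right) \left(341194 - 268108\right) = \left(\left(-122\right) \left(-818\right) - 468517\right) \left(341194 - 268108\right) = \left(99796 - 468517\right) 73086 = \left(-368721\right) 73086 = -26948343006$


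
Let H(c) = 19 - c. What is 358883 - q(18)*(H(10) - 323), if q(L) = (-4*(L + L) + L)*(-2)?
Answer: 438011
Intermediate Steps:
q(L) = 14*L (q(L) = (-8*L + L)*(-2) = -7*L*(-2) = 14*L)
358883 - q(18)*(H(10) - 323) = 358883 - 14*18*((19 - 1*10) - 323) = 358883 - 252*((19 - 10) - 323) = 358883 - 252*(9 - 323) = 358883 - 252*(-314) = 358883 - 1*(-79128) = 358883 + 79128 = 438011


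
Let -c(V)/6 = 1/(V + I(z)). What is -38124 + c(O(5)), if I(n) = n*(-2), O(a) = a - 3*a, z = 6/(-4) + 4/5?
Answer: -1639302/43 ≈ -38123.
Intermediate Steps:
z = -7/10 (z = 6*(-1/4) + 4*(1/5) = -3/2 + 4/5 = -7/10 ≈ -0.70000)
O(a) = -2*a
I(n) = -2*n
c(V) = -6/(7/5 + V) (c(V) = -6/(V - 2*(-7/10)) = -6/(V + 7/5) = -6/(7/5 + V))
-38124 + c(O(5)) = -38124 - 30/(7 + 5*(-2*5)) = -38124 - 30/(7 + 5*(-10)) = -38124 - 30/(7 - 50) = -38124 - 30/(-43) = -38124 - 30*(-1/43) = -38124 + 30/43 = -1639302/43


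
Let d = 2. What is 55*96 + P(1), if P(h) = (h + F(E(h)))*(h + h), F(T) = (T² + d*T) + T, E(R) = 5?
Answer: 5362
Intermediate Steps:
F(T) = T² + 3*T (F(T) = (T² + 2*T) + T = T² + 3*T)
P(h) = 2*h*(40 + h) (P(h) = (h + 5*(3 + 5))*(h + h) = (h + 5*8)*(2*h) = (h + 40)*(2*h) = (40 + h)*(2*h) = 2*h*(40 + h))
55*96 + P(1) = 55*96 + 2*1*(40 + 1) = 5280 + 2*1*41 = 5280 + 82 = 5362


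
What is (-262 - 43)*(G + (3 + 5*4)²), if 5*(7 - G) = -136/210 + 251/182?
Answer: -446178583/2730 ≈ -1.6344e+5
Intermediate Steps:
G = 93553/13650 (G = 7 - (-136/210 + 251/182)/5 = 7 - (-136*1/210 + 251*(1/182))/5 = 7 - (-68/105 + 251/182)/5 = 7 - ⅕*1997/2730 = 7 - 1997/13650 = 93553/13650 ≈ 6.8537)
(-262 - 43)*(G + (3 + 5*4)²) = (-262 - 43)*(93553/13650 + (3 + 5*4)²) = -305*(93553/13650 + (3 + 20)²) = -305*(93553/13650 + 23²) = -305*(93553/13650 + 529) = -305*7314403/13650 = -446178583/2730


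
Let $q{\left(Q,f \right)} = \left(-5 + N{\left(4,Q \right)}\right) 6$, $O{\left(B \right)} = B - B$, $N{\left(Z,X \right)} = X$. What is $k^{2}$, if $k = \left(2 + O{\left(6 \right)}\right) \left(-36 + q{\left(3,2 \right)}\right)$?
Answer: $9216$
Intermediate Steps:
$O{\left(B \right)} = 0$
$q{\left(Q,f \right)} = -30 + 6 Q$ ($q{\left(Q,f \right)} = \left(-5 + Q\right) 6 = -30 + 6 Q$)
$k = -96$ ($k = \left(2 + 0\right) \left(-36 + \left(-30 + 6 \cdot 3\right)\right) = 2 \left(-36 + \left(-30 + 18\right)\right) = 2 \left(-36 - 12\right) = 2 \left(-48\right) = -96$)
$k^{2} = \left(-96\right)^{2} = 9216$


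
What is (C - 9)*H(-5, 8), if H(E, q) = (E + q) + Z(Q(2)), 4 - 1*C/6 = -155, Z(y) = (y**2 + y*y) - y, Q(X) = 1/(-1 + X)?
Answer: 3780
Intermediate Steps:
Z(y) = -y + 2*y**2 (Z(y) = (y**2 + y**2) - y = 2*y**2 - y = -y + 2*y**2)
C = 954 (C = 24 - 6*(-155) = 24 + 930 = 954)
H(E, q) = 1 + E + q (H(E, q) = (E + q) + (-1 + 2/(-1 + 2))/(-1 + 2) = (E + q) + (-1 + 2/1)/1 = (E + q) + 1*(-1 + 2*1) = (E + q) + 1*(-1 + 2) = (E + q) + 1*1 = (E + q) + 1 = 1 + E + q)
(C - 9)*H(-5, 8) = (954 - 9)*(1 - 5 + 8) = 945*4 = 3780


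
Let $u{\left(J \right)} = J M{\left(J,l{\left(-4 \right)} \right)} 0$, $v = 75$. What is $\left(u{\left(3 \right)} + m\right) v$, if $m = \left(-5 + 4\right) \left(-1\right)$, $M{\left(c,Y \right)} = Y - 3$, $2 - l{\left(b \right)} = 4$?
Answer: $75$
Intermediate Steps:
$l{\left(b \right)} = -2$ ($l{\left(b \right)} = 2 - 4 = -2$)
$M{\left(c,Y \right)} = -3 + Y$ ($M{\left(c,Y \right)} = Y - 3 = -3 + Y$)
$u{\left(J \right)} = 0$ ($u{\left(J \right)} = J \left(-3 - 2\right) 0 = J \left(-5\right) 0 = - 5 J 0 = 0$)
$m = 1$ ($m = \left(-1\right) \left(-1\right) = 1$)
$\left(u{\left(3 \right)} + m\right) v = \left(0 + 1\right) 75 = 1 \cdot 75 = 75$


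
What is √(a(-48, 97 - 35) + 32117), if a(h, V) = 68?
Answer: √32185 ≈ 179.40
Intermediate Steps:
√(a(-48, 97 - 35) + 32117) = √(68 + 32117) = √32185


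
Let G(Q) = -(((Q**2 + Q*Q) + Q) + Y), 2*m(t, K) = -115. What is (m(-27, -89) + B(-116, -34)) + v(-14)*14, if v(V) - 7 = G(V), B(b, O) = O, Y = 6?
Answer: -10739/2 ≈ -5369.5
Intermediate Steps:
m(t, K) = -115/2 (m(t, K) = (1/2)*(-115) = -115/2)
G(Q) = -6 - Q - 2*Q**2 (G(Q) = -(((Q**2 + Q*Q) + Q) + 6) = -(((Q**2 + Q**2) + Q) + 6) = -((2*Q**2 + Q) + 6) = -((Q + 2*Q**2) + 6) = -(6 + Q + 2*Q**2) = -6 - Q - 2*Q**2)
v(V) = 1 - V - 2*V**2 (v(V) = 7 + (-6 - V - 2*V**2) = 1 - V - 2*V**2)
(m(-27, -89) + B(-116, -34)) + v(-14)*14 = (-115/2 - 34) + (1 - 1*(-14) - 2*(-14)**2)*14 = -183/2 + (1 + 14 - 2*196)*14 = -183/2 + (1 + 14 - 392)*14 = -183/2 - 377*14 = -183/2 - 5278 = -10739/2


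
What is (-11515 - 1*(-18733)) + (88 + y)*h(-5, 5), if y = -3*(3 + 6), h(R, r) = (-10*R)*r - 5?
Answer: 22163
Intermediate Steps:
h(R, r) = -5 - 10*R*r (h(R, r) = -10*R*r - 5 = -5 - 10*R*r)
y = -27 (y = -3*9 = -27)
(-11515 - 1*(-18733)) + (88 + y)*h(-5, 5) = (-11515 - 1*(-18733)) + (88 - 27)*(-5 - 10*(-5)*5) = (-11515 + 18733) + 61*(-5 + 250) = 7218 + 61*245 = 7218 + 14945 = 22163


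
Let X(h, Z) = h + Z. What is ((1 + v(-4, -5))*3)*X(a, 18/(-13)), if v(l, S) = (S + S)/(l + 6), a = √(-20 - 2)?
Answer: 216/13 - 12*I*√22 ≈ 16.615 - 56.285*I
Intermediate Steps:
a = I*√22 (a = √(-22) = I*√22 ≈ 4.6904*I)
X(h, Z) = Z + h
v(l, S) = 2*S/(6 + l) (v(l, S) = (2*S)/(6 + l) = 2*S/(6 + l))
((1 + v(-4, -5))*3)*X(a, 18/(-13)) = ((1 + 2*(-5)/(6 - 4))*3)*(18/(-13) + I*√22) = ((1 + 2*(-5)/2)*3)*(18*(-1/13) + I*√22) = ((1 + 2*(-5)*(½))*3)*(-18/13 + I*√22) = ((1 - 5)*3)*(-18/13 + I*√22) = (-4*3)*(-18/13 + I*√22) = -12*(-18/13 + I*√22) = 216/13 - 12*I*√22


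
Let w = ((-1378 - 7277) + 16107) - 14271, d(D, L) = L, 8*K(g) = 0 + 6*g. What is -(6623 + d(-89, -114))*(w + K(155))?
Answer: 174512799/4 ≈ 4.3628e+7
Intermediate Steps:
K(g) = 3*g/4 (K(g) = (0 + 6*g)/8 = (6*g)/8 = 3*g/4)
w = -6819 (w = (-8655 + 16107) - 14271 = 7452 - 14271 = -6819)
-(6623 + d(-89, -114))*(w + K(155)) = -(6623 - 114)*(-6819 + (3/4)*155) = -6509*(-6819 + 465/4) = -6509*(-26811)/4 = -1*(-174512799/4) = 174512799/4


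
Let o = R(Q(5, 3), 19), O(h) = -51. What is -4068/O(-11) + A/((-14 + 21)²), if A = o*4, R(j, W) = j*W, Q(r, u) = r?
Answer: 72904/833 ≈ 87.520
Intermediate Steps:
R(j, W) = W*j
o = 95 (o = 19*5 = 95)
A = 380 (A = 95*4 = 380)
-4068/O(-11) + A/((-14 + 21)²) = -4068/(-51) + 380/((-14 + 21)²) = -4068*(-1/51) + 380/(7²) = 1356/17 + 380/49 = 72904/833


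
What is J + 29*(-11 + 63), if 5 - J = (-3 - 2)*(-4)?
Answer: 1493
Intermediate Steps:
J = -15 (J = 5 - (-3 - 2)*(-4) = 5 - (-5)*(-4) = 5 - 1*20 = 5 - 20 = -15)
J + 29*(-11 + 63) = -15 + 29*(-11 + 63) = -15 + 29*52 = -15 + 1508 = 1493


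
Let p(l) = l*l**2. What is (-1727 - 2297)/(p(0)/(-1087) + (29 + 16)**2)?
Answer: -4024/2025 ≈ -1.9872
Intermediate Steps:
p(l) = l**3
(-1727 - 2297)/(p(0)/(-1087) + (29 + 16)**2) = (-1727 - 2297)/(0**3/(-1087) + (29 + 16)**2) = -4024/(0*(-1/1087) + 45**2) = -4024/(0 + 2025) = -4024/2025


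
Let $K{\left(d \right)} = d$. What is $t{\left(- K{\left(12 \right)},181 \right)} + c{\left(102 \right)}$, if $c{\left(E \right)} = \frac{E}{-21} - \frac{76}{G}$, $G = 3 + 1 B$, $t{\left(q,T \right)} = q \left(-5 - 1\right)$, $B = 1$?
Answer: $\frac{337}{7} \approx 48.143$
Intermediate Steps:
$t{\left(q,T \right)} = - 6 q$ ($t{\left(q,T \right)} = q \left(-6\right) = - 6 q$)
$G = 4$ ($G = 3 + 1 \cdot 1 = 3 + 1 = 4$)
$c{\left(E \right)} = -19 - \frac{E}{21}$ ($c{\left(E \right)} = \frac{E}{-21} - \frac{76}{4} = E \left(- \frac{1}{21}\right) - 19 = - \frac{E}{21} - 19 = -19 - \frac{E}{21}$)
$t{\left(- K{\left(12 \right)},181 \right)} + c{\left(102 \right)} = - 6 \left(\left(-1\right) 12\right) - \frac{167}{7} = \left(-6\right) \left(-12\right) - \frac{167}{7} = 72 - \frac{167}{7} = \frac{337}{7}$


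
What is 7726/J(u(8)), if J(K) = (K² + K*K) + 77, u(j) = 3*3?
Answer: 7726/239 ≈ 32.326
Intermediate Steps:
u(j) = 9
J(K) = 77 + 2*K² (J(K) = (K² + K²) + 77 = 2*K² + 77 = 77 + 2*K²)
7726/J(u(8)) = 7726/(77 + 2*9²) = 7726/(77 + 2*81) = 7726/(77 + 162) = 7726/239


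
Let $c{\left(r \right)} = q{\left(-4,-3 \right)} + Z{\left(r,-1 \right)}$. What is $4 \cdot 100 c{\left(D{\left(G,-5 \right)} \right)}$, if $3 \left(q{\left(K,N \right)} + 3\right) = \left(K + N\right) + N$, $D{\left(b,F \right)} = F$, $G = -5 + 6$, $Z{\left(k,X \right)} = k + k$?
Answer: $- \frac{19600}{3} \approx -6533.3$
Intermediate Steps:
$Z{\left(k,X \right)} = 2 k$
$G = 1$
$q{\left(K,N \right)} = -3 + \frac{K}{3} + \frac{2 N}{3}$ ($q{\left(K,N \right)} = -3 + \frac{\left(K + N\right) + N}{3} = -3 + \frac{K + 2 N}{3} = -3 + \left(\frac{K}{3} + \frac{2 N}{3}\right) = -3 + \frac{K}{3} + \frac{2 N}{3}$)
$c{\left(r \right)} = - \frac{19}{3} + 2 r$ ($c{\left(r \right)} = \left(-3 + \frac{1}{3} \left(-4\right) + \frac{2}{3} \left(-3\right)\right) + 2 r = \left(-3 - \frac{4}{3} - 2\right) + 2 r = - \frac{19}{3} + 2 r$)
$4 \cdot 100 c{\left(D{\left(G,-5 \right)} \right)} = 4 \cdot 100 \left(- \frac{19}{3} + 2 \left(-5\right)\right) = 400 \left(- \frac{19}{3} - 10\right) = 400 \left(- \frac{49}{3}\right) = - \frac{19600}{3}$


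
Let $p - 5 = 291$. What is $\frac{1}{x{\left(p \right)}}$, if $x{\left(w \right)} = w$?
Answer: $\frac{1}{296} \approx 0.0033784$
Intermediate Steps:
$p = 296$ ($p = 5 + 291 = 296$)
$\frac{1}{x{\left(p \right)}} = \frac{1}{296}$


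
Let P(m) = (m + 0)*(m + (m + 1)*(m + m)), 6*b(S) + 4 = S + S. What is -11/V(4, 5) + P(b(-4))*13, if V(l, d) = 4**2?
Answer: -843/16 ≈ -52.688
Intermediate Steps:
b(S) = -2/3 + S/3 (b(S) = -2/3 + (S + S)/6 = -2/3 + (2*S)/6 = -2/3 + S/3)
V(l, d) = 16
P(m) = m*(m + 2*m*(1 + m)) (P(m) = m*(m + (1 + m)*(2*m)) = m*(m + 2*m*(1 + m)))
-11/V(4, 5) + P(b(-4))*13 = -11/16 + ((-2/3 + (1/3)*(-4))**2*(3 + 2*(-2/3 + (1/3)*(-4))))*13 = -11*1/16 + ((-2/3 - 4/3)**2*(3 + 2*(-2/3 - 4/3)))*13 = -11/16 + ((-2)**2*(3 + 2*(-2)))*13 = -11/16 + (4*(3 - 4))*13 = -11/16 + (4*(-1))*13 = -11/16 - 4*13 = -11/16 - 52 = -843/16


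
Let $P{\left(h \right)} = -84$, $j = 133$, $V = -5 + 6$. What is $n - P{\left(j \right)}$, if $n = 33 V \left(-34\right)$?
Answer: $-1038$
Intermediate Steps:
$V = 1$
$n = -1122$ ($n = 33 \cdot 1 \left(-34\right) = 33 \left(-34\right) = -1122$)
$n - P{\left(j \right)} = -1122 - -84 = -1122 + 84 = -1038$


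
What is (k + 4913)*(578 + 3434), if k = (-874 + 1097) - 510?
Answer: 18559512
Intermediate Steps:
k = -287 (k = 223 - 510 = -287)
(k + 4913)*(578 + 3434) = (-287 + 4913)*(578 + 3434) = 4626*4012 = 18559512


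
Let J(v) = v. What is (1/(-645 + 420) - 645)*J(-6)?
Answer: 290252/75 ≈ 3870.0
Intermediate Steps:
(1/(-645 + 420) - 645)*J(-6) = (1/(-645 + 420) - 645)*(-6) = (1/(-225) - 645)*(-6) = (-1/225 - 645)*(-6) = -145126/225*(-6) = 290252/75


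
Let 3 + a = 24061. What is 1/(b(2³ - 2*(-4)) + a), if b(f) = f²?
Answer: 1/24314 ≈ 4.1129e-5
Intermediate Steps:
a = 24058 (a = -3 + 24061 = 24058)
1/(b(2³ - 2*(-4)) + a) = 1/((2³ - 2*(-4))² + 24058) = 1/((8 + 8)² + 24058) = 1/(16² + 24058) = 1/(256 + 24058) = 1/24314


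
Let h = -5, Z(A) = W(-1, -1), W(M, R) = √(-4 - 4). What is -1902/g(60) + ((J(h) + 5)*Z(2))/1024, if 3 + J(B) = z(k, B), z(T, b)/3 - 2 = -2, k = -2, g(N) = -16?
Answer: 951/8 + I*√2/256 ≈ 118.88 + 0.0055243*I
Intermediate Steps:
z(T, b) = 0 (z(T, b) = 6 + 3*(-2) = 6 - 6 = 0)
W(M, R) = 2*I*√2 (W(M, R) = √(-8) = 2*I*√2)
Z(A) = 2*I*√2
J(B) = -3 (J(B) = -3 + 0 = -3)
-1902/g(60) + ((J(h) + 5)*Z(2))/1024 = -1902/(-16) + ((-3 + 5)*(2*I*√2))/1024 = -1902*(-1/16) + (2*(2*I*√2))*(1/1024) = 951/8 + (4*I*√2)*(1/1024) = 951/8 + I*√2/256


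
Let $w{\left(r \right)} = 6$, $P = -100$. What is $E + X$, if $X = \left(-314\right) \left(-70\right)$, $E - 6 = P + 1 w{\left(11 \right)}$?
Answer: $21892$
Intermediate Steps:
$E = -88$ ($E = 6 + \left(-100 + 1 \cdot 6\right) = 6 + \left(-100 + 6\right) = 6 - 94 = -88$)
$X = 21980$
$E + X = -88 + 21980 = 21892$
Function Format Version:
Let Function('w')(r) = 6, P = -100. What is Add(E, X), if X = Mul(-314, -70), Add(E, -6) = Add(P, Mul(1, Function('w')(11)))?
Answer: 21892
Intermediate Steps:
E = -88 (E = Add(6, Add(-100, Mul(1, 6))) = Add(6, Add(-100, 6)) = Add(6, -94) = -88)
X = 21980
Add(E, X) = Add(-88, 21980) = 21892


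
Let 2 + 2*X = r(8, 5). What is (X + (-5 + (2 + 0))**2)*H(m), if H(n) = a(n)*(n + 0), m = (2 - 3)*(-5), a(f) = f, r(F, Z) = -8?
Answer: 100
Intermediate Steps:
X = -5 (X = -1 + (1/2)*(-8) = -1 - 4 = -5)
m = 5 (m = -1*(-5) = 5)
H(n) = n**2 (H(n) = n*(n + 0) = n*n = n**2)
(X + (-5 + (2 + 0))**2)*H(m) = (-5 + (-5 + (2 + 0))**2)*5**2 = (-5 + (-5 + 2)**2)*25 = (-5 + (-3)**2)*25 = (-5 + 9)*25 = 4*25 = 100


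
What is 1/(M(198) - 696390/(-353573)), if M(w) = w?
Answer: 353573/70703844 ≈ 0.0050008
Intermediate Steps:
1/(M(198) - 696390/(-353573)) = 1/(198 - 696390/(-353573)) = 1/(198 - 696390*(-1/353573)) = 1/(198 + 696390/353573) = 1/(70703844/353573) = 353573/70703844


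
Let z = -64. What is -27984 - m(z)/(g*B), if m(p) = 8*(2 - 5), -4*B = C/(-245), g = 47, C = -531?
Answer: -232806736/8319 ≈ -27985.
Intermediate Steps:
B = -531/980 (B = -(-531)/(4*(-245)) = -(-531)*(-1)/(4*245) = -¼*531/245 = -531/980 ≈ -0.54184)
m(p) = -24 (m(p) = 8*(-3) = -24)
-27984 - m(z)/(g*B) = -27984 - (-24)/(47*(-531/980)) = -27984 - (-24)/(-24957/980) = -27984 - (-24)*(-980)/24957 = -27984 - 1*7840/8319 = -27984 - 7840/8319 = -232806736/8319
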